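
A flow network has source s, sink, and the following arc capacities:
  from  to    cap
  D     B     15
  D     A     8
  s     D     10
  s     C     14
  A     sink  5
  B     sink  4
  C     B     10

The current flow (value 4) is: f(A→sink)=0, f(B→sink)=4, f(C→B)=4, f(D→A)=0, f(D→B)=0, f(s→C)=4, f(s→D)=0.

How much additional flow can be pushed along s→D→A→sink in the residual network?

5

Residual capacities along the path: s→D: 10, D→A: 8, A→sink: 5.
Minimum is 5.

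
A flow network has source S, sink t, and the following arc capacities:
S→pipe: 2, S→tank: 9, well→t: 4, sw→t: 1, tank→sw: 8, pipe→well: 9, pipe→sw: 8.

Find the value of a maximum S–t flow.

3

Augment S→pipe→well→t: bottleneck 2. Total 2.
Augment S→tank→sw→t: bottleneck 1. Total 3.
No augmenting path remains in the residual graph.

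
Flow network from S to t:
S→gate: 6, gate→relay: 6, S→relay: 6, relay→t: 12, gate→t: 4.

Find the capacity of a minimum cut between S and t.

Max flow = 12 (via 3 augmenting paths).
In the residual at optimum, the set reachable from S is {S}.
Cut edges: S→gate (cap 6), S→relay (cap 6). Sum = 12.

12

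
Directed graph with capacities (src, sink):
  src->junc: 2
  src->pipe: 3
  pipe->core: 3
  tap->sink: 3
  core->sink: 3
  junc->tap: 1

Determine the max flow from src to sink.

Augment src->pipe->core->sink: bottleneck 3. Total 3.
Augment src->junc->tap->sink: bottleneck 1. Total 4.
No augmenting path remains in the residual graph.

4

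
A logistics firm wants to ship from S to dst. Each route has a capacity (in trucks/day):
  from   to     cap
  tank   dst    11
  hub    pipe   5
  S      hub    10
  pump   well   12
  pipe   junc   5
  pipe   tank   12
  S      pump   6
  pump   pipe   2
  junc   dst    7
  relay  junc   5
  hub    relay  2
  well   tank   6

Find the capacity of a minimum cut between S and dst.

13

Max flow = 13 (via 4 augmenting paths).
In the residual at optimum, the set reachable from S is {S, hub}.
Cut edges: S->pump (cap 6), hub->relay (cap 2), hub->pipe (cap 5). Sum = 13.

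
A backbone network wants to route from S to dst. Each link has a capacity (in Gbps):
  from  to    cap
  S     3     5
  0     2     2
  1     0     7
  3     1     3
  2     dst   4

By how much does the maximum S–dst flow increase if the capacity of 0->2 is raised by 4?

1

Original max flow = 2.
After raising cap(0->2), augmenting paths through that edge carry 1 more unit.
New max flow = 3. Increase = 1.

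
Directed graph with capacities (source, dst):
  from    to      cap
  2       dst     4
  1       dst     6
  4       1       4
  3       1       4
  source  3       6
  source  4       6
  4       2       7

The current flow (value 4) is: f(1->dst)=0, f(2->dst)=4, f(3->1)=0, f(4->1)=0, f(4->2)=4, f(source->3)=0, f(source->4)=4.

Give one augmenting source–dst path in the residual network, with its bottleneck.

Residual along source->4->1->dst: source->4: 2, 4->1: 4, 1->dst: 6.
Bottleneck = min = 2.

source->4->1->dst, bottleneck 2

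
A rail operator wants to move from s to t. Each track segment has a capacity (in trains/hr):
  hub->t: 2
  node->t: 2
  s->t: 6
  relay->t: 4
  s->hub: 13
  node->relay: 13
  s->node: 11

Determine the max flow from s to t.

Augment s->t: bottleneck 6. Total 6.
Augment s->node->t: bottleneck 2. Total 8.
Augment s->hub->t: bottleneck 2. Total 10.
Augment s->node->relay->t: bottleneck 4. Total 14.
No augmenting path remains in the residual graph.

14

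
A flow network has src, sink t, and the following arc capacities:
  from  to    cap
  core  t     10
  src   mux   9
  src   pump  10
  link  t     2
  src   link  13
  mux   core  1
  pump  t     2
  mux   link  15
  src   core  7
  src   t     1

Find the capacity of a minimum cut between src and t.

13

Max flow = 13 (via 5 augmenting paths).
In the residual at optimum, the set reachable from src is {link, mux, pump, src}.
Cut edges: src->core (cap 7), src->t (cap 1), pump->t (cap 2), mux->core (cap 1), link->t (cap 2). Sum = 13.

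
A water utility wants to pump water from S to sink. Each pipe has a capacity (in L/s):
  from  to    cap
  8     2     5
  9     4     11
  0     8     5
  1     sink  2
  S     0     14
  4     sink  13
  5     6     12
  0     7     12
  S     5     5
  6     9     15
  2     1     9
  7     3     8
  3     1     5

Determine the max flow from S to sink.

7

Augment S→0→7→3→1→sink: bottleneck 2. Total 2.
Augment S→5→6→9→4→sink: bottleneck 5. Total 7.
No augmenting path remains in the residual graph.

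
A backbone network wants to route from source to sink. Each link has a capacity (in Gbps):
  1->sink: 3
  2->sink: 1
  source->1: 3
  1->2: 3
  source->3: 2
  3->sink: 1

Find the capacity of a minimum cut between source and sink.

4

Max flow = 4 (via 2 augmenting paths).
In the residual at optimum, the set reachable from source is {3, source}.
Cut edges: source->1 (cap 3), 3->sink (cap 1). Sum = 4.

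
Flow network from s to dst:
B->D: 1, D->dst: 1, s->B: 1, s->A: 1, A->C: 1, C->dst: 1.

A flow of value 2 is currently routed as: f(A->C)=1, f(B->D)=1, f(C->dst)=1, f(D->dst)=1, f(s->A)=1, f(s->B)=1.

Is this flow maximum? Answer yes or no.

Residual reachable from s: {s}; dst is not reachable.
Saturated cut: s->B, s->A with total capacity 2 = current flow value. Flow is maximum.

Yes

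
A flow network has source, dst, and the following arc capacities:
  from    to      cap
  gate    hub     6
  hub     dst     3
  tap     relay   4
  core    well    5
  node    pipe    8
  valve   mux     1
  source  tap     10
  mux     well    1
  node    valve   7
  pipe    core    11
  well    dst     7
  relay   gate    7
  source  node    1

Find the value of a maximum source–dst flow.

Augment source→tap→relay→gate→hub→dst: bottleneck 3. Total 3.
Augment source→node→pipe→core→well→dst: bottleneck 1. Total 4.
No augmenting path remains in the residual graph.

4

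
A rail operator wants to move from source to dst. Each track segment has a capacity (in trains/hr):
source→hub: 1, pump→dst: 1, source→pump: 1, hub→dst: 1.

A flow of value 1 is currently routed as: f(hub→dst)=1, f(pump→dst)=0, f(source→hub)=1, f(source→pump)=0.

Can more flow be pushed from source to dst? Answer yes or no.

Yes

Residual path source→pump→dst has bottleneck 1 > 0.
Pushing 1 along it raises the flow to 2, so the given flow is not maximum.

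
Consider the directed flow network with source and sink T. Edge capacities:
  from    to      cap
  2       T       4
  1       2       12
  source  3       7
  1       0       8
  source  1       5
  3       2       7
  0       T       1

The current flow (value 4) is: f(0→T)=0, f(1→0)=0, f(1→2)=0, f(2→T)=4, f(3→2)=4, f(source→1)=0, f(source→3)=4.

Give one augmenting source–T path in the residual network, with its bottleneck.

Residual along source→1→0→T: source→1: 5, 1→0: 8, 0→T: 1.
Bottleneck = min = 1.

source→1→0→T, bottleneck 1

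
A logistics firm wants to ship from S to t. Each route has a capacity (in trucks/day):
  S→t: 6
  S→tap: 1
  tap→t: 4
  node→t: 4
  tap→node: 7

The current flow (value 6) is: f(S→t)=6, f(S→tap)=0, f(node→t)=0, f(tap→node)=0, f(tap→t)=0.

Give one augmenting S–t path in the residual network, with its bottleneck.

Residual along S→tap→t: S→tap: 1, tap→t: 4.
Bottleneck = min = 1.

S→tap→t, bottleneck 1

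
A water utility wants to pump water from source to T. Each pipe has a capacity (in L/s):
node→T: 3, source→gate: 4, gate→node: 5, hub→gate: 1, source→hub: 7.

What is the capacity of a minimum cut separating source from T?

3

Max flow = 3 (via 1 augmenting path).
In the residual at optimum, the set reachable from source is {gate, hub, node, source}.
Cut edges: node→T (cap 3). Sum = 3.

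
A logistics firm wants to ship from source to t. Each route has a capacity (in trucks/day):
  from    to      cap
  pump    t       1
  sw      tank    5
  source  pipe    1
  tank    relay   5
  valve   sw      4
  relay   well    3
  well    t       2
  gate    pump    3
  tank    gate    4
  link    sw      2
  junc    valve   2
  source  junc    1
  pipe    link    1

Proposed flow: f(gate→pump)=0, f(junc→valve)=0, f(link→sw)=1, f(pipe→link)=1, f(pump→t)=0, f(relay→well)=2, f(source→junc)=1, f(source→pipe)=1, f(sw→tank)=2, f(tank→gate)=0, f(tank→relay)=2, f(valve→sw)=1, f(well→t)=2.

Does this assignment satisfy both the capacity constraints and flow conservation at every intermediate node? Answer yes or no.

No

Conservation fails at junc: inflow 1 ≠ outflow 0.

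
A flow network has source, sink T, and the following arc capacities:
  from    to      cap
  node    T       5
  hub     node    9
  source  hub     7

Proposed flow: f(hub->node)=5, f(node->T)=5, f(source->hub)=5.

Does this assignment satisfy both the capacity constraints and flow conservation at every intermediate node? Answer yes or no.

Every edge has 0 ≤ f(e) ≤ cap(e).
At each intermediate node, inflow equals outflow.

Yes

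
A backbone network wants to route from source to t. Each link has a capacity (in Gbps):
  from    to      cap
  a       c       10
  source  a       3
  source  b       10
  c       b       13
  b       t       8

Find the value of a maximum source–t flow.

Augment source→b→t: bottleneck 8. Total 8.
No augmenting path remains in the residual graph.

8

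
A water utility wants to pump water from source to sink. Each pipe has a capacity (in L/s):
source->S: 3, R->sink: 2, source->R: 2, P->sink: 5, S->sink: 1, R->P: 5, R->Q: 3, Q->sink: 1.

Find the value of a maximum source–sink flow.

3

Augment source->R->sink: bottleneck 2. Total 2.
Augment source->S->sink: bottleneck 1. Total 3.
No augmenting path remains in the residual graph.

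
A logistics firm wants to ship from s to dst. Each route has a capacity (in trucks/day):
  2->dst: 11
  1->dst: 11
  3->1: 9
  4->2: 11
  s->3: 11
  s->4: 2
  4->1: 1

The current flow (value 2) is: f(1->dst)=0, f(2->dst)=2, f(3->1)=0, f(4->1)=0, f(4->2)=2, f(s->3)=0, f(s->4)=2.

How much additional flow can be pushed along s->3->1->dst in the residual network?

Residual capacities along the path: s->3: 11, 3->1: 9, 1->dst: 11.
Minimum is 9.

9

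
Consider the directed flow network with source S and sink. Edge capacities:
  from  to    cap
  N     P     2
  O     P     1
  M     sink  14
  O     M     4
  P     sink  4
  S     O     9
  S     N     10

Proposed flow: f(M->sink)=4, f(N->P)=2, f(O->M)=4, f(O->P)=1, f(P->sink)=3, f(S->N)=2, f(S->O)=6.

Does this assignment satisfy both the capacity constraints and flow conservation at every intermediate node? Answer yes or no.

No

Conservation fails at O: inflow 6 ≠ outflow 5.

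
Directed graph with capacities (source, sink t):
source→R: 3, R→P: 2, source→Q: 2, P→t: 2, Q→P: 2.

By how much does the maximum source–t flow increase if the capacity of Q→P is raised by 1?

0

Original max flow = 2.
Edge Q→P does not cross the min cut (source side {P, Q, R, source}), so extra capacity there cannot help.
New max flow = 2. Increase = 0.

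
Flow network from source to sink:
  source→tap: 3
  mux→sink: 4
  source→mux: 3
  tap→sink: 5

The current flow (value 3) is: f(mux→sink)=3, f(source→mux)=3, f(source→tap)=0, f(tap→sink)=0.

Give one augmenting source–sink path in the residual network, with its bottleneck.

source→tap→sink, bottleneck 3

Residual along source→tap→sink: source→tap: 3, tap→sink: 5.
Bottleneck = min = 3.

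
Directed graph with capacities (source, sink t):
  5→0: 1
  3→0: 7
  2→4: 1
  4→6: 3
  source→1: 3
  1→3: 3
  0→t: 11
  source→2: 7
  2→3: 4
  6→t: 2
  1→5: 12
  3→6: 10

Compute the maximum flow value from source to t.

Augment source→1→5→0→t: bottleneck 1. Total 1.
Augment source→1→3→0→t: bottleneck 2. Total 3.
Augment source→2→3→0→t: bottleneck 4. Total 7.
Augment source→2→4→6→t: bottleneck 1. Total 8.
No augmenting path remains in the residual graph.

8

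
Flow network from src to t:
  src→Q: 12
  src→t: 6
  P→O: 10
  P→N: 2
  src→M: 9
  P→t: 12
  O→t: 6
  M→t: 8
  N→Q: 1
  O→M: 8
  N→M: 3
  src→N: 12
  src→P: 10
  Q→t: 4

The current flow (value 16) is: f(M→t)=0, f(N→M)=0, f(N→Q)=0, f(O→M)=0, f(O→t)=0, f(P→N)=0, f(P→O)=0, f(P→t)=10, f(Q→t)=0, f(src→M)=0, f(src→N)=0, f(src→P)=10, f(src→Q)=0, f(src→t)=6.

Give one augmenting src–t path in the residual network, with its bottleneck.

Residual along src→Q→t: src→Q: 12, Q→t: 4.
Bottleneck = min = 4.

src→Q→t, bottleneck 4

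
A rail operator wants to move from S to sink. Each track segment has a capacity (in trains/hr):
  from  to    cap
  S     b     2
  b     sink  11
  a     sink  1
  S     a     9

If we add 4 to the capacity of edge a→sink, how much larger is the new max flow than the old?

4

Original max flow = 3.
After raising cap(a→sink), augmenting paths through that edge carry 4 more units.
New max flow = 7. Increase = 4.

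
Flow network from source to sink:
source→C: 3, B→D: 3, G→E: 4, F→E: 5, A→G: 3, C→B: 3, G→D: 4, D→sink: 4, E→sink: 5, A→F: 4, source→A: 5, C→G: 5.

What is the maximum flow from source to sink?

8

Augment source→A→F→E→sink: bottleneck 4. Total 4.
Augment source→A→G→E→sink: bottleneck 1. Total 5.
Augment source→C→G→D→sink: bottleneck 3. Total 8.
No augmenting path remains in the residual graph.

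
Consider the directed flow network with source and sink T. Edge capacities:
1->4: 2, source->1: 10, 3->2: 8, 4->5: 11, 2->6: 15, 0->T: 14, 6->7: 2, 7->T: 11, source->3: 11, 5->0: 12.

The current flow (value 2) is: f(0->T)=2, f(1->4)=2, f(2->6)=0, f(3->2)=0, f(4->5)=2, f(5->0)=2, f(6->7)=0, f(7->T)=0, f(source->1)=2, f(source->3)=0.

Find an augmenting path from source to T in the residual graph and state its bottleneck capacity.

Residual along source->3->2->6->7->T: source->3: 11, 3->2: 8, 2->6: 15, 6->7: 2, 7->T: 11.
Bottleneck = min = 2.

source->3->2->6->7->T, bottleneck 2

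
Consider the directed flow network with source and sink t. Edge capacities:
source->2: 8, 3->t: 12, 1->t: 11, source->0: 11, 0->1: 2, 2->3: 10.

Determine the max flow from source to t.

Augment source->2->3->t: bottleneck 8. Total 8.
Augment source->0->1->t: bottleneck 2. Total 10.
No augmenting path remains in the residual graph.

10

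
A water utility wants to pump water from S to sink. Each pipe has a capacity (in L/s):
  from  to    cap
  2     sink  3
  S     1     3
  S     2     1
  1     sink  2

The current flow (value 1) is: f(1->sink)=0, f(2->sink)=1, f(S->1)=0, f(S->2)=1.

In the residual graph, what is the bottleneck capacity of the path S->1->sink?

Residual capacities along the path: S->1: 3, 1->sink: 2.
Minimum is 2.

2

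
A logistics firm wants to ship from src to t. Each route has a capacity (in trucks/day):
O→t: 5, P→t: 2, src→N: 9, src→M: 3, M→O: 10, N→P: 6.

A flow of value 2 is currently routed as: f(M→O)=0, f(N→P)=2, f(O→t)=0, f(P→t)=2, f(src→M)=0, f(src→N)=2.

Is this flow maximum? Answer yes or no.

Residual path src→M→O→t has bottleneck 3 > 0.
Pushing 3 along it raises the flow to 5, so the given flow is not maximum.

No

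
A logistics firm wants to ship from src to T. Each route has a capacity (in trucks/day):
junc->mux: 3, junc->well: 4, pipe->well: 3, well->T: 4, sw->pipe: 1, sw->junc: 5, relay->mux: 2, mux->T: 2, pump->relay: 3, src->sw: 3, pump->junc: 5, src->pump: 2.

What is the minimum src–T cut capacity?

Max flow = 5 (via 2 augmenting paths).
In the residual at optimum, the set reachable from src is {src}.
Cut edges: src->pump (cap 2), src->sw (cap 3). Sum = 5.

5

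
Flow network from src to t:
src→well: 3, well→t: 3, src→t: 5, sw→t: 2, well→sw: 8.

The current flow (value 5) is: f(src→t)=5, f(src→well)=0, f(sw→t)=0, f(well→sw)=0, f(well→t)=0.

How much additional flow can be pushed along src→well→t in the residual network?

3

Residual capacities along the path: src→well: 3, well→t: 3.
Minimum is 3.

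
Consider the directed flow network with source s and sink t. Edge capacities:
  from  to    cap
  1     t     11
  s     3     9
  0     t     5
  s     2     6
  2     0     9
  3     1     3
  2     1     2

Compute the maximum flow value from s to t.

Augment s→2→0→t: bottleneck 5. Total 5.
Augment s→2→1→t: bottleneck 1. Total 6.
Augment s→3→1→t: bottleneck 3. Total 9.
No augmenting path remains in the residual graph.

9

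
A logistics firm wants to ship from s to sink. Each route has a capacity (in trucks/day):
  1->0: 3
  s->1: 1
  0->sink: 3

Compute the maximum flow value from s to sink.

1

Augment s->1->0->sink: bottleneck 1. Total 1.
No augmenting path remains in the residual graph.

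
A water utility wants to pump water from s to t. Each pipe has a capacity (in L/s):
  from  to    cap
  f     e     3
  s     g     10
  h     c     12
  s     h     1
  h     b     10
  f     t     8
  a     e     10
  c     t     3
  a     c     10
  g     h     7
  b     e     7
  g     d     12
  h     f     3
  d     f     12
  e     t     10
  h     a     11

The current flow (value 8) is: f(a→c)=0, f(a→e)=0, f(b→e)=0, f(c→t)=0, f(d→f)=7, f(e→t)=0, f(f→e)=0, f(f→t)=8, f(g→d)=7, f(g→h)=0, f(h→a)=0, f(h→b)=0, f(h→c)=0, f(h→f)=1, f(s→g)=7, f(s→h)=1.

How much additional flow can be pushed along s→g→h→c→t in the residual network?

3

Residual capacities along the path: s→g: 3, g→h: 7, h→c: 12, c→t: 3.
Minimum is 3.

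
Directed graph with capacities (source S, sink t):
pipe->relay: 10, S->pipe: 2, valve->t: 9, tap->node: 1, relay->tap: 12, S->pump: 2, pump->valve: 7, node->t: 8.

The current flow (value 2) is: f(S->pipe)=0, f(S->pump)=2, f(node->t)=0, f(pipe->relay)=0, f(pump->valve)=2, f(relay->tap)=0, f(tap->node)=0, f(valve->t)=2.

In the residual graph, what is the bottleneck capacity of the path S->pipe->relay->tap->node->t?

Residual capacities along the path: S->pipe: 2, pipe->relay: 10, relay->tap: 12, tap->node: 1, node->t: 8.
Minimum is 1.

1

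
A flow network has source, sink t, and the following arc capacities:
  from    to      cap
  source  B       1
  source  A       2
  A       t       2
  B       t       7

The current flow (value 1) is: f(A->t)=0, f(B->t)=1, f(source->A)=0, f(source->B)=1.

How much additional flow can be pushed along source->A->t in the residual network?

2

Residual capacities along the path: source->A: 2, A->t: 2.
Minimum is 2.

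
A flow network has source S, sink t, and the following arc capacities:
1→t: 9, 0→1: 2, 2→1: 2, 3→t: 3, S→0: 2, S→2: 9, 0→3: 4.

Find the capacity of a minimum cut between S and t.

Max flow = 4 (via 2 augmenting paths).
In the residual at optimum, the set reachable from S is {2, S}.
Cut edges: S→0 (cap 2), 2→1 (cap 2). Sum = 4.

4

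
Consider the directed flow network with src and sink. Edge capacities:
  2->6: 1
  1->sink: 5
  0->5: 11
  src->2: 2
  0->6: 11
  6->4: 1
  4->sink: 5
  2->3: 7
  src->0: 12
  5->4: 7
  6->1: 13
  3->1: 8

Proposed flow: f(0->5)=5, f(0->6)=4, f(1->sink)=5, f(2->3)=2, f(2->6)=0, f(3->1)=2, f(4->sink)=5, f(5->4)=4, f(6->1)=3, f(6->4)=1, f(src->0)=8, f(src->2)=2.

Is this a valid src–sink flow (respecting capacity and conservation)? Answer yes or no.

No

Conservation fails at 0: inflow 8 ≠ outflow 9.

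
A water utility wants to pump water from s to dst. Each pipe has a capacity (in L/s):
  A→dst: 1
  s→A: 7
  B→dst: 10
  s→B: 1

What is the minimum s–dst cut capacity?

2

Max flow = 2 (via 2 augmenting paths).
In the residual at optimum, the set reachable from s is {A, s}.
Cut edges: s→B (cap 1), A→dst (cap 1). Sum = 2.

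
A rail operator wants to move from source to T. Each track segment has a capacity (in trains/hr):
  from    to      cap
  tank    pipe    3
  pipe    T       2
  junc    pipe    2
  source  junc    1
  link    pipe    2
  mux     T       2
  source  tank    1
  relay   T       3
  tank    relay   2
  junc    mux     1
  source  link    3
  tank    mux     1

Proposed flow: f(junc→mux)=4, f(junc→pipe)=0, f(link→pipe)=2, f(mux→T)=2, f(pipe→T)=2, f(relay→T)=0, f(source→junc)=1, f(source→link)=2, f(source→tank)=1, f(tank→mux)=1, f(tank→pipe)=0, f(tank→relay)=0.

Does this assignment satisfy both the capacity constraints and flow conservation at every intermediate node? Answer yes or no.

No

Capacity violated on junc→mux: flow 4 > capacity 1.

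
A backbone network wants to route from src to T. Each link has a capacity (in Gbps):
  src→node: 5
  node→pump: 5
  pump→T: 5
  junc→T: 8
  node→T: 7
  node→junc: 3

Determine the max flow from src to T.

Augment src→node→T: bottleneck 5. Total 5.
No augmenting path remains in the residual graph.

5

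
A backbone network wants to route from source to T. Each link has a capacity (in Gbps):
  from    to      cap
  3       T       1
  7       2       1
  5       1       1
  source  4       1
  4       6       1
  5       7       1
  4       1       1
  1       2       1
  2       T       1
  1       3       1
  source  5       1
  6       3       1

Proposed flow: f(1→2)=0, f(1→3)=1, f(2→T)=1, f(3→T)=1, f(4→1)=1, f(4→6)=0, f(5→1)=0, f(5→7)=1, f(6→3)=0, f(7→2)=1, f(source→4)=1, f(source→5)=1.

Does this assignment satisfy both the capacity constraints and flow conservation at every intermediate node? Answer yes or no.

Yes

Every edge has 0 ≤ f(e) ≤ cap(e).
At each intermediate node, inflow equals outflow.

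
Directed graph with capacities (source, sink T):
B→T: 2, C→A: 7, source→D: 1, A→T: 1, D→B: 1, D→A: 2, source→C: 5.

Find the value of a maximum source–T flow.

Augment source→D→B→T: bottleneck 1. Total 1.
Augment source→C→A→T: bottleneck 1. Total 2.
No augmenting path remains in the residual graph.

2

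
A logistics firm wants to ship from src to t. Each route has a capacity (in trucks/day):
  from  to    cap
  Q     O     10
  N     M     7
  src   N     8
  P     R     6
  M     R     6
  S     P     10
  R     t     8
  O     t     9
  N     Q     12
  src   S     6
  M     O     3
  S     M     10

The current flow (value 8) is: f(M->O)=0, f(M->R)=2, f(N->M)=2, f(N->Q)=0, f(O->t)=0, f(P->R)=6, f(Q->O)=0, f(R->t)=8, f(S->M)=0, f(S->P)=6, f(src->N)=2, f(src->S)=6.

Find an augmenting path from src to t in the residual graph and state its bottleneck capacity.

Residual along src->N->M->O->t: src->N: 6, N->M: 5, M->O: 3, O->t: 9.
Bottleneck = min = 3.

src->N->M->O->t, bottleneck 3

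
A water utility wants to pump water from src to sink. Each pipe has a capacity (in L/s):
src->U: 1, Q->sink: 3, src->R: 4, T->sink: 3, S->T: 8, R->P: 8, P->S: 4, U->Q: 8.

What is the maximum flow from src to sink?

4

Augment src->U->Q->sink: bottleneck 1. Total 1.
Augment src->R->P->S->T->sink: bottleneck 3. Total 4.
No augmenting path remains in the residual graph.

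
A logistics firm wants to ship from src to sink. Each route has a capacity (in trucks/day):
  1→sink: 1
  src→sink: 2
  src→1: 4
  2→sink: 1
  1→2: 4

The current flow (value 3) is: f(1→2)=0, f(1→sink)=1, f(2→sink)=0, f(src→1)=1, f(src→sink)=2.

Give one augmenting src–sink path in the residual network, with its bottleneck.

Residual along src→1→2→sink: src→1: 3, 1→2: 4, 2→sink: 1.
Bottleneck = min = 1.

src→1→2→sink, bottleneck 1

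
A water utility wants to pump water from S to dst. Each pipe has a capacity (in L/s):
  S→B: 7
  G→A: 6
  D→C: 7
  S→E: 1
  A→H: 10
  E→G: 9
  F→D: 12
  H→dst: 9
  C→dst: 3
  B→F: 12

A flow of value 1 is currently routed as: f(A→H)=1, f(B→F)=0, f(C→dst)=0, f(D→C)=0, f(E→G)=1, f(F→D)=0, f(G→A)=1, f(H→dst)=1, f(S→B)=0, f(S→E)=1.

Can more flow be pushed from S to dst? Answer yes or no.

Yes

Residual path S→B→F→D→C→dst has bottleneck 3 > 0.
Pushing 3 along it raises the flow to 4, so the given flow is not maximum.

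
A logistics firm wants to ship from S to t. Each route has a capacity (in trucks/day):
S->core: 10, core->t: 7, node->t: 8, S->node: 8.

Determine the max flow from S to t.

Augment S->node->t: bottleneck 8. Total 8.
Augment S->core->t: bottleneck 7. Total 15.
No augmenting path remains in the residual graph.

15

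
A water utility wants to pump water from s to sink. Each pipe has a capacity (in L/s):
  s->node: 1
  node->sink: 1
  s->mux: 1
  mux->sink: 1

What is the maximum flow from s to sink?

2

Augment s->node->sink: bottleneck 1. Total 1.
Augment s->mux->sink: bottleneck 1. Total 2.
No augmenting path remains in the residual graph.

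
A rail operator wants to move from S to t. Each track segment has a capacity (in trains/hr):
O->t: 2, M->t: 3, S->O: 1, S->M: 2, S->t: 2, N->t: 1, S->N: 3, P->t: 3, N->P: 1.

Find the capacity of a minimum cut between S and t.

Max flow = 7 (via 5 augmenting paths).
In the residual at optimum, the set reachable from S is {N, S}.
Cut edges: S->O (cap 1), S->M (cap 2), S->t (cap 2), N->P (cap 1), N->t (cap 1). Sum = 7.

7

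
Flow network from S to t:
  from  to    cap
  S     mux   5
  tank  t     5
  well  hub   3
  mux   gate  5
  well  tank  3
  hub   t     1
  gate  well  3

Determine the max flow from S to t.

Augment S->mux->gate->well->hub->t: bottleneck 1. Total 1.
Augment S->mux->gate->well->tank->t: bottleneck 2. Total 3.
No augmenting path remains in the residual graph.

3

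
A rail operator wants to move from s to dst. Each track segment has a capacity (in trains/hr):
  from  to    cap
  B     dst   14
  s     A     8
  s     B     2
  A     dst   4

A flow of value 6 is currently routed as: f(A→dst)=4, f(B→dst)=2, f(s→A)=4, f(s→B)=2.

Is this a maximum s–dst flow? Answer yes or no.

Residual reachable from s: {A, s}; dst is not reachable.
Saturated cut: s→B, A→dst with total capacity 6 = current flow value. Flow is maximum.

Yes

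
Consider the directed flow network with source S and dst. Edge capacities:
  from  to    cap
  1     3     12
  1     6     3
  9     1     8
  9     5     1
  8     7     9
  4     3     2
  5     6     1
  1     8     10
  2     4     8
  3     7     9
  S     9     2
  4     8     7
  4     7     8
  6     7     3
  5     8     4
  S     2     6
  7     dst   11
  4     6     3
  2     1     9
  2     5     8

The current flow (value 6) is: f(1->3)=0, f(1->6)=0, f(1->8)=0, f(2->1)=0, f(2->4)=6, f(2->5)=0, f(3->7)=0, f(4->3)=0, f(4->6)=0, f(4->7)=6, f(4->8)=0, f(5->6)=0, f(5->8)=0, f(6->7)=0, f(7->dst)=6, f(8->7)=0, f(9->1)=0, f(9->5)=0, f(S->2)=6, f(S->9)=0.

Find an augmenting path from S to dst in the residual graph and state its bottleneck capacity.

S->9->5->8->7->dst, bottleneck 1

Residual along S->9->5->8->7->dst: S->9: 2, 9->5: 1, 5->8: 4, 8->7: 9, 7->dst: 5.
Bottleneck = min = 1.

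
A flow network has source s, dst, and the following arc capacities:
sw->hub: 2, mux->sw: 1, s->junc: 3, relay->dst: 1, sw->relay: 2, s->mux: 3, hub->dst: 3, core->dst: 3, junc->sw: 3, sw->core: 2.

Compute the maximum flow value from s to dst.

4

Augment s->junc->sw->core->dst: bottleneck 2. Total 2.
Augment s->junc->sw->relay->dst: bottleneck 1. Total 3.
Augment s->mux->sw->hub->dst: bottleneck 1. Total 4.
No augmenting path remains in the residual graph.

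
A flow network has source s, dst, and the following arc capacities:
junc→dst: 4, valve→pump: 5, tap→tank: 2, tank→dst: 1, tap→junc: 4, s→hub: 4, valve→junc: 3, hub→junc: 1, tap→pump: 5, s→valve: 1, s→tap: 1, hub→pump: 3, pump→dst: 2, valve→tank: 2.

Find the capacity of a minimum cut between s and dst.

5

Max flow = 5 (via 4 augmenting paths).
In the residual at optimum, the set reachable from s is {hub, pump, s}.
Cut edges: s→valve (cap 1), s→tap (cap 1), hub→junc (cap 1), pump→dst (cap 2). Sum = 5.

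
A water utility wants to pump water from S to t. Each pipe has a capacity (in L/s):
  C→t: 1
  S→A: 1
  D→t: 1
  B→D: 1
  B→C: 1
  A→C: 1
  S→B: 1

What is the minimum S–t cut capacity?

Max flow = 2 (via 2 augmenting paths).
In the residual at optimum, the set reachable from S is {S}.
Cut edges: S→B (cap 1), S→A (cap 1). Sum = 2.

2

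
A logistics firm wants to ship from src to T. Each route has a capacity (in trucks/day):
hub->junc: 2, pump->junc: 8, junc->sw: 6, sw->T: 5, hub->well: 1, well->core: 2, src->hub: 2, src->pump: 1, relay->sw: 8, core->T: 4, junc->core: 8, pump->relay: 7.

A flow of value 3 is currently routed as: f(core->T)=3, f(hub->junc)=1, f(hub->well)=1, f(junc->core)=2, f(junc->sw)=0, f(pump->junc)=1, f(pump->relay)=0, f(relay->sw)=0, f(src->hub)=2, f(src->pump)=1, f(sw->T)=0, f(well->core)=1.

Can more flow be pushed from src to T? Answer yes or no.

Residual reachable from src: {src}; T is not reachable.
Saturated cut: src->hub, src->pump with total capacity 3 = current flow value. Flow is maximum.

No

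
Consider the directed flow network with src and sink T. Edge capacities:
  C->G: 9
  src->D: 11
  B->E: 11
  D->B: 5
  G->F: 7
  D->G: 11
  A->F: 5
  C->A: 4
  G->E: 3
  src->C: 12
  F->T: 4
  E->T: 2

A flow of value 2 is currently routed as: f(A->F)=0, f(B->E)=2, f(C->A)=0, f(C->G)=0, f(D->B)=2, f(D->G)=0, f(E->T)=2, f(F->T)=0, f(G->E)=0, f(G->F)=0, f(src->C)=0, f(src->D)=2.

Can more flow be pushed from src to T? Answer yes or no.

Residual path src->D->G->F->T has bottleneck 4 > 0.
Pushing 4 along it raises the flow to 6, so the given flow is not maximum.

Yes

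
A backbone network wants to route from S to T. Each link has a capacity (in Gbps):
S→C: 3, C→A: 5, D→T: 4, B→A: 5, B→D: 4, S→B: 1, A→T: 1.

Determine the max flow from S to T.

2

Augment S→C→A→T: bottleneck 1. Total 1.
Augment S→B→D→T: bottleneck 1. Total 2.
No augmenting path remains in the residual graph.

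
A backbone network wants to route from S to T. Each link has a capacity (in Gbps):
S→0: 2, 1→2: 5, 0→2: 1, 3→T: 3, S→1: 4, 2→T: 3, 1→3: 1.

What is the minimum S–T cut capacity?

Max flow = 4 (via 3 augmenting paths).
In the residual at optimum, the set reachable from S is {0, 1, 2, S}.
Cut edges: 1→3 (cap 1), 2→T (cap 3). Sum = 4.

4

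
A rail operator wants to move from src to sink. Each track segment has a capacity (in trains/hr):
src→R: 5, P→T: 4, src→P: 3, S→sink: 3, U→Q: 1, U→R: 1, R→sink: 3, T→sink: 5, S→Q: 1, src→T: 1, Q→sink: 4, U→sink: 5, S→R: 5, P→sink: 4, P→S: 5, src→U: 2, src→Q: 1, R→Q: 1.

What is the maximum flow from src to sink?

11

Augment src→P→sink: bottleneck 3. Total 3.
Augment src→U→sink: bottleneck 2. Total 5.
Augment src→T→sink: bottleneck 1. Total 6.
Augment src→R→sink: bottleneck 3. Total 9.
Augment src→Q→sink: bottleneck 1. Total 10.
Augment src→R→Q→sink: bottleneck 1. Total 11.
No augmenting path remains in the residual graph.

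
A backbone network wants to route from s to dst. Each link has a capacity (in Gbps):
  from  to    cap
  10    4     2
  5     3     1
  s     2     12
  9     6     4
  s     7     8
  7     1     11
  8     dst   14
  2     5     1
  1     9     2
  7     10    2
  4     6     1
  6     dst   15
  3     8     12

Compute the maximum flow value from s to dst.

4

Augment s→7→1→9→6→dst: bottleneck 2. Total 2.
Augment s→7→10→4→6→dst: bottleneck 1. Total 3.
Augment s→2→5→3→8→dst: bottleneck 1. Total 4.
No augmenting path remains in the residual graph.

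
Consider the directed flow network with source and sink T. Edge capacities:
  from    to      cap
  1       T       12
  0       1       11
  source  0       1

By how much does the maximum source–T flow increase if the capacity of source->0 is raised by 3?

Original max flow = 1.
After raising cap(source->0), augmenting paths through that edge carry 3 more units.
New max flow = 4. Increase = 3.

3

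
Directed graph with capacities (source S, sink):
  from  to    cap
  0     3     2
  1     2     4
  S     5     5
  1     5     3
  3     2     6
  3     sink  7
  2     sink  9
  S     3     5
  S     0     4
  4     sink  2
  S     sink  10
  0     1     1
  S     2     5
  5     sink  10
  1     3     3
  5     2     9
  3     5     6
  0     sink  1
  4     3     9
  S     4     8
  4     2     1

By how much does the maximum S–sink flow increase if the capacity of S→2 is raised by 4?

Original max flow = 37.
After raising cap(S→2), augmenting paths through that edge carry 2 more units.
New max flow = 39. Increase = 2.

2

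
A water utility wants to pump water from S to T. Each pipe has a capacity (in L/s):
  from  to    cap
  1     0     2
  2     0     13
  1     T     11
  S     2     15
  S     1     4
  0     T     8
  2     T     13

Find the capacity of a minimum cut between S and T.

Max flow = 19 (via 3 augmenting paths).
In the residual at optimum, the set reachable from S is {S}.
Cut edges: S->1 (cap 4), S->2 (cap 15). Sum = 19.

19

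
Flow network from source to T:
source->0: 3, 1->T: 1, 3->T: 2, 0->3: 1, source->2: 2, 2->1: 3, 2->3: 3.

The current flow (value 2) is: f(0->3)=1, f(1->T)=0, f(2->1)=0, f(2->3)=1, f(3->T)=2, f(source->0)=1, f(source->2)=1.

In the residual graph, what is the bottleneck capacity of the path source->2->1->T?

Residual capacities along the path: source->2: 1, 2->1: 3, 1->T: 1.
Minimum is 1.

1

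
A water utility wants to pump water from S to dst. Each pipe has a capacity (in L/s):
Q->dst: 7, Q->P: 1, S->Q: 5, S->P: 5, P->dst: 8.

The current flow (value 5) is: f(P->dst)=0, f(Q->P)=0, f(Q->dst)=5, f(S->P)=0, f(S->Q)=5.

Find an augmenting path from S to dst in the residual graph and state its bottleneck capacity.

S->P->dst, bottleneck 5

Residual along S->P->dst: S->P: 5, P->dst: 8.
Bottleneck = min = 5.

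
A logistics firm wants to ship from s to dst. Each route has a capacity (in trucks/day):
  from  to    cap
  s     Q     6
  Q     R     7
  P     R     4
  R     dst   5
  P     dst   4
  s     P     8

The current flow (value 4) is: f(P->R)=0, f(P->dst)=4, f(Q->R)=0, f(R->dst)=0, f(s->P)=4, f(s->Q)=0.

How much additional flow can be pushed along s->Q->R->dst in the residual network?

5

Residual capacities along the path: s->Q: 6, Q->R: 7, R->dst: 5.
Minimum is 5.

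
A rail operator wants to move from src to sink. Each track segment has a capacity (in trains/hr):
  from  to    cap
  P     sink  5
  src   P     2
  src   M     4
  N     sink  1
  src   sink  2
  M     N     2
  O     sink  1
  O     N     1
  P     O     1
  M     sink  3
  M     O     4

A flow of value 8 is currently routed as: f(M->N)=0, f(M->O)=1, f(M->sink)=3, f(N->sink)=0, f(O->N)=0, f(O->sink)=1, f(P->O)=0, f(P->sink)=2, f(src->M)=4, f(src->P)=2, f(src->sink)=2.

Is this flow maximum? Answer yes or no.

Residual reachable from src: {src}; sink is not reachable.
Saturated cut: src->M, src->P, src->sink with total capacity 8 = current flow value. Flow is maximum.

Yes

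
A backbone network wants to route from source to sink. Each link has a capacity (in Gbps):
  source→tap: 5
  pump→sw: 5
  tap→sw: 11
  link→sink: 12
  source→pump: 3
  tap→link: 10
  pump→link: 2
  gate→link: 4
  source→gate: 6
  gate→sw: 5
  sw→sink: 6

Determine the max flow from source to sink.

14

Augment source→pump→link→sink: bottleneck 2. Total 2.
Augment source→pump→sw→sink: bottleneck 1. Total 3.
Augment source→gate→sw→sink: bottleneck 5. Total 8.
Augment source→gate→link→sink: bottleneck 1. Total 9.
Augment source→tap→link→sink: bottleneck 5. Total 14.
No augmenting path remains in the residual graph.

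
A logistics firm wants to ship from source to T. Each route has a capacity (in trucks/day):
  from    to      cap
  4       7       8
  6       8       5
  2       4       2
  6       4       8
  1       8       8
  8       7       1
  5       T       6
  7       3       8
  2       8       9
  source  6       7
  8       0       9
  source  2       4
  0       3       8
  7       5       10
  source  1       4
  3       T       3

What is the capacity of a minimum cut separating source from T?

Max flow = 9 (via 4 augmenting paths).
In the residual at optimum, the set reachable from source is {0, 1, 2, 3, 4, 5, 6, 7, 8, source}.
Cut edges: 5→T (cap 6), 3→T (cap 3). Sum = 9.

9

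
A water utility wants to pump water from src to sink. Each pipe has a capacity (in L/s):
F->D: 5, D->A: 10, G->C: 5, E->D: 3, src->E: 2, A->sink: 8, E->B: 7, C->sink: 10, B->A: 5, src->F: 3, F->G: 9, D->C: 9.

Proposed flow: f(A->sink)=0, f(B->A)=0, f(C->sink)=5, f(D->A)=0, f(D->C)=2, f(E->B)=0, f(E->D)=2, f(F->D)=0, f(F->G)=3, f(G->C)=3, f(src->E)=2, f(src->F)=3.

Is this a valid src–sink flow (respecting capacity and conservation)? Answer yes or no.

Yes

Every edge has 0 ≤ f(e) ≤ cap(e).
At each intermediate node, inflow equals outflow.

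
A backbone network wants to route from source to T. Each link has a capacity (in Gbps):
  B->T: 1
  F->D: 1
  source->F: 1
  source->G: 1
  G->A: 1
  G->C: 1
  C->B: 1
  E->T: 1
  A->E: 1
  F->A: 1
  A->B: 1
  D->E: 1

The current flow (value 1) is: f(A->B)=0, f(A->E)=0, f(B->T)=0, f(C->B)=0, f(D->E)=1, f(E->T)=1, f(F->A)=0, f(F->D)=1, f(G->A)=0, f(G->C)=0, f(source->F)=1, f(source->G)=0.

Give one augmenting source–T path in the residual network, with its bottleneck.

source->G->A->B->T, bottleneck 1

Residual along source->G->A->B->T: source->G: 1, G->A: 1, A->B: 1, B->T: 1.
Bottleneck = min = 1.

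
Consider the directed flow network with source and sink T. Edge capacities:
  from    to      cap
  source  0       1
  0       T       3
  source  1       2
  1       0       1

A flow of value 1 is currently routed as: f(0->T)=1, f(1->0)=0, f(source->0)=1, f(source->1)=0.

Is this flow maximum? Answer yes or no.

No

Residual path source->1->0->T has bottleneck 1 > 0.
Pushing 1 along it raises the flow to 2, so the given flow is not maximum.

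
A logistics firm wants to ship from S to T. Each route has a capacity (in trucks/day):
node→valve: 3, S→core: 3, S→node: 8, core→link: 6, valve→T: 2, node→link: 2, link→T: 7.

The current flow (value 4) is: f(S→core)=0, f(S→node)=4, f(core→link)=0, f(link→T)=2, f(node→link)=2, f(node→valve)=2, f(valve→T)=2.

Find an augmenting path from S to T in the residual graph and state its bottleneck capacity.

Residual along S→core→link→T: S→core: 3, core→link: 6, link→T: 5.
Bottleneck = min = 3.

S→core→link→T, bottleneck 3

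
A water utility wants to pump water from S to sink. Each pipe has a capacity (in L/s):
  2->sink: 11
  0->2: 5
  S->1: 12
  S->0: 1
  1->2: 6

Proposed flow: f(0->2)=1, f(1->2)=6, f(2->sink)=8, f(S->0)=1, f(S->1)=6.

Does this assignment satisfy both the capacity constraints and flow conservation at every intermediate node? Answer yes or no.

Conservation fails at 2: inflow 7 ≠ outflow 8.

No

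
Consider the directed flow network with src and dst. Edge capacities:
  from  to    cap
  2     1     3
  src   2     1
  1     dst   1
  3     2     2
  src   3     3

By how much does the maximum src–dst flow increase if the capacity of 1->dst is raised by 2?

2

Original max flow = 1.
After raising cap(1->dst), augmenting paths through that edge carry 2 more units.
New max flow = 3. Increase = 2.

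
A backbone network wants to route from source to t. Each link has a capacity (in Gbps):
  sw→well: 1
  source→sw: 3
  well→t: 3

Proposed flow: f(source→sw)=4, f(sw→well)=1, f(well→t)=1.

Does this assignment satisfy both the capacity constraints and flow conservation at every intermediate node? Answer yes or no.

No

Capacity violated on source→sw: flow 4 > capacity 3.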